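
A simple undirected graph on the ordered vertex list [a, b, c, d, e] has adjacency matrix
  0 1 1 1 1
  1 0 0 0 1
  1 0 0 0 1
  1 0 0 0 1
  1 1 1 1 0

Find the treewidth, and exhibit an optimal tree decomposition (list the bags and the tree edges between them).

Treewidth 2.
Bags: B1 = {a, b, e}  B2 = {a, c, e}  B3 = {a, d, e}
Tree: B1–B2, B2–B3

Every bag has size at most 3, so the width is 3 − 1 = 2 and tw(G) ≤ 2. On the other hand G contains the 3-clique {a, d, e}. A clique must lie in a single bag of any decomposition, so no decomposition can have width below 2. Hence tw(G) = 2 exactly.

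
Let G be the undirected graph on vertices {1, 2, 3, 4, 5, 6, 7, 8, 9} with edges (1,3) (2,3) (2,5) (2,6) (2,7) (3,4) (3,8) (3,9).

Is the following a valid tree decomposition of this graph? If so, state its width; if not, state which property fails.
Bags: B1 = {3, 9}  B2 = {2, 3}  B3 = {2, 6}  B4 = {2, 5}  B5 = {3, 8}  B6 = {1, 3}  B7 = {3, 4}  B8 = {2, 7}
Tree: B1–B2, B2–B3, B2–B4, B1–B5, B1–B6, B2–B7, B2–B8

Vertex coverage: the bags together contain {1, 2, 3, 4, 5, 6, 7, 8, 9}, the full vertex set. Edge coverage: each edge of G has both endpoints in at least one bag. Running intersection: for every vertex, the bags containing it form a connected subtree. All three properties hold, so this is a valid tree decomposition of width max|bag| − 1 = 1, and hence tw(G) ≤ 1.

Yes; width 1.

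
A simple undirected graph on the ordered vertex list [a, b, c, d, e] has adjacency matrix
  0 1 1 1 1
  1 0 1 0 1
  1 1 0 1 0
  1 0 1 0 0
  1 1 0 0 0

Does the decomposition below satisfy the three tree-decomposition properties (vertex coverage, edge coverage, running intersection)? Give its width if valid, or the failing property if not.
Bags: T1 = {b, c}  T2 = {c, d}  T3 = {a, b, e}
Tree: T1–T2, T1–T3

A tree decomposition must satisfy three properties: every vertex lies in some bag; for every edge, both endpoints lie together in some bag; and for every vertex, the bags containing it form a connected subtree. Here edge (a,c) lies in no bag, so the decomposition is invalid.

No — edge (a,c) lies in no bag.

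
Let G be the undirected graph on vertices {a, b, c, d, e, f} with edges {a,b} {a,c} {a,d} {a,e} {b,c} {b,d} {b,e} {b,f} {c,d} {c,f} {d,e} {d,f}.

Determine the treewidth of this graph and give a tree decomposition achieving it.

The largest bag has 4 vertices, giving width 3; this decomposition certifies tw(G) ≤ 3. Conversely, {b, c, d, f} is a clique of size 4, and the vertices of any clique must share a bag in every tree decomposition; so some bag has ≥ 4 vertices and tw(G) ≥ 3. Therefore the treewidth is 3.

Treewidth 3.
One optimal decomposition is:
Bags: B1 = {a, b, c, d}  B2 = {a, b, d, e}  B3 = {b, c, d, f}
Tree: B1–B2, B1–B3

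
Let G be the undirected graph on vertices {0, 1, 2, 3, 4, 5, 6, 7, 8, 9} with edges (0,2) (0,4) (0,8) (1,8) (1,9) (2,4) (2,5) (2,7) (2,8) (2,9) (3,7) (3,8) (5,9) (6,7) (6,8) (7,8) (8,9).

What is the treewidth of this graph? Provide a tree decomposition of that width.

The largest bag has 3 vertices, giving width 2; this decomposition certifies tw(G) ≤ 2. For the lower bound, the 3 vertices {1, 8, 9} are pairwise adjacent, and any tree decomposition puts a clique entirely inside one bag — forcing width ≥ 2. Hence tw(G) = 2 exactly.

Treewidth 2.
Bags: B1 = {2, 8, 9}  B2 = {1, 8, 9}  B3 = {0, 2, 8}  B4 = {2, 7, 8}  B5 = {2, 5, 9}  B6 = {3, 7, 8}  B7 = {0, 2, 4}  B8 = {6, 7, 8}
Tree: B1–B2, B1–B3, B1–B4, B1–B5, B4–B6, B3–B7, B6–B8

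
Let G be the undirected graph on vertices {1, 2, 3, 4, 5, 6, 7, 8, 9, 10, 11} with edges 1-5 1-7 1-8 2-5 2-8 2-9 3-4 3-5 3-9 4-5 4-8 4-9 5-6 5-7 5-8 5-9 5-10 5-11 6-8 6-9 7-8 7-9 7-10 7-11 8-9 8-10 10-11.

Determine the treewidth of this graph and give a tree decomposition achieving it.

Treewidth 3.
One optimal decomposition is:
Bags: B1 = {4, 5, 8, 9}  B2 = {5, 7, 8, 9}  B3 = {2, 5, 8, 9}  B4 = {5, 6, 8, 9}  B5 = {5, 7, 8, 10}  B6 = {5, 7, 10, 11}  B7 = {3, 4, 5, 9}  B8 = {1, 5, 7, 8}
Tree: B1–B2, B2–B3, B1–B4, B2–B5, B5–B6, B1–B7, B5–B8

Every bag has size at most 4, so the width is 4 − 1 = 3 and tw(G) ≤ 3. On the other hand G contains the 4-clique {1, 5, 7, 8}. A clique must lie in a single bag of any decomposition, so no decomposition can have width below 3. Combining the bounds, tw(G) = 3.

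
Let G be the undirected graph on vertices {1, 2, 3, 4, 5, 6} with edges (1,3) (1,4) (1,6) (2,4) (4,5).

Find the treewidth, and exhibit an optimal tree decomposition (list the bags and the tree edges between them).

Treewidth 1.
One optimal decomposition is:
Bags: B1 = {1, 4}  B2 = {4, 5}  B3 = {2, 4}  B4 = {1, 3}  B5 = {1, 6}
Tree: B1–B2, B1–B3, B1–B4, B1–B5

Every bag has size at most 2, so the width is 2 − 1 = 1 and tw(G) ≤ 1. G has an edge, so its treewidth is at least 1. The upper and lower bounds meet at 1, so that is the treewidth.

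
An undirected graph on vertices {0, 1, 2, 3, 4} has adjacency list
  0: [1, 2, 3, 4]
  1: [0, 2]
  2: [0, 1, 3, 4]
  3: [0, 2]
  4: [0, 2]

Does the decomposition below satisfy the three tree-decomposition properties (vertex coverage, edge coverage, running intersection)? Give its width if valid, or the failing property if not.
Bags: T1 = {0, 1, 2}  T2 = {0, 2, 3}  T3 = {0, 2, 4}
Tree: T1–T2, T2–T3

Checking the three conditions: (i) the bags cover all of {0, 1, 2, 3, 4}; (ii) for each edge, some bag contains both endpoints; (iii) the bags containing any fixed vertex form a subtree. All hold, so the decomposition is valid with width 3 − 1 = 2.

Yes; width 2.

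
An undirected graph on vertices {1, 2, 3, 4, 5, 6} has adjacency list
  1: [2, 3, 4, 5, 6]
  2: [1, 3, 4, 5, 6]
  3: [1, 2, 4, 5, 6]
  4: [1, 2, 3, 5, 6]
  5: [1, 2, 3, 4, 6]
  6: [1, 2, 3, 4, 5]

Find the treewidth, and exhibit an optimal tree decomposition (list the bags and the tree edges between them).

A single bag containing all 6 vertices is trivially a valid decomposition of width 5. On the other hand G contains the 6-clique {1, 2, 3, 4, 5, 6}. A clique must lie in a single bag of any decomposition, so no decomposition can have width below 5. Therefore the treewidth is 5.

Treewidth 5.
One such decomposition:
Bags: B1 = {1, 2, 3, 4, 5, 6}
Tree: (single bag)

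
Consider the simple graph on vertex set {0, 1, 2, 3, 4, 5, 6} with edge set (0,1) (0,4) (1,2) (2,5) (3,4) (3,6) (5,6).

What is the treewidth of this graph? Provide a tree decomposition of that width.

Treewidth 2.
One such decomposition:
Bags: B1 = {0, 1, 4}  B2 = {1, 3, 4}  B3 = {1, 3, 6}  B4 = {1, 5, 6}  B5 = {1, 2, 5}
Tree: B1–B2, B2–B3, B3–B4, B4–B5

The largest bag has 3 vertices, giving width 2; this decomposition certifies tw(G) ≤ 2. The edges 1–0–4–3–6–5–2–1 form a cycle, so G is not a tree and its treewidth is at least 2. Hence tw(G) = 2 exactly.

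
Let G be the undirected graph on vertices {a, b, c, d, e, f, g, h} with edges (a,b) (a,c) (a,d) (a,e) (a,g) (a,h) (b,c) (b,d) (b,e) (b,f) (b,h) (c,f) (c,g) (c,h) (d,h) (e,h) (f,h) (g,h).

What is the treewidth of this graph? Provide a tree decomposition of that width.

Every bag has size at most 4, so the width is 4 − 1 = 3 and tw(G) ≤ 3. On the other hand G contains the 4-clique {a, c, g, h}. A clique must lie in a single bag of any decomposition, so no decomposition can have width below 3. Hence tw(G) = 3 exactly.

Treewidth 3.
One optimal decomposition is:
Bags: B1 = {a, b, c, h}  B2 = {b, c, f, h}  B3 = {a, c, g, h}  B4 = {a, b, d, h}  B5 = {a, b, e, h}
Tree: B1–B2, B1–B3, B1–B4, B4–B5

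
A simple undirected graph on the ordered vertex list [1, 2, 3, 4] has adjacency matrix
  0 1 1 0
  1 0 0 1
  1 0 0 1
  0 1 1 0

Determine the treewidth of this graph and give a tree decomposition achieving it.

Treewidth 2.
One such decomposition:
Bags: B1 = {1, 2, 4}  B2 = {1, 3, 4}
Tree: B1–B2

Every bag has size at most 3, so the width is 3 − 1 = 2 and tw(G) ≤ 2. The edges 4–2–1–3–4 form a cycle, so G is not a tree and its treewidth is at least 2. Combining the bounds, tw(G) = 2.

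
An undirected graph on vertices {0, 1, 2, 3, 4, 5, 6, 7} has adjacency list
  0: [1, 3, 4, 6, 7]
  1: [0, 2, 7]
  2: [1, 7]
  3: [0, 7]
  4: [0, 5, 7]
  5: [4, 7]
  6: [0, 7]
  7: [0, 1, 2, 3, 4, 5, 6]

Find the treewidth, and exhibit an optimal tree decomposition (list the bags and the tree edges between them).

Every bag has size at most 3, so the width is 3 − 1 = 2 and tw(G) ≤ 2. Conversely, {0, 1, 7} is a clique of size 3, and the vertices of any clique must share a bag in every tree decomposition; so some bag has ≥ 3 vertices and tw(G) ≥ 2. Hence tw(G) = 2 exactly.

Treewidth 2.
One such decomposition:
Bags: B1 = {0, 1, 7}  B2 = {1, 2, 7}  B3 = {0, 4, 7}  B4 = {4, 5, 7}  B5 = {0, 6, 7}  B6 = {0, 3, 7}
Tree: B1–B2, B1–B3, B3–B4, B1–B5, B5–B6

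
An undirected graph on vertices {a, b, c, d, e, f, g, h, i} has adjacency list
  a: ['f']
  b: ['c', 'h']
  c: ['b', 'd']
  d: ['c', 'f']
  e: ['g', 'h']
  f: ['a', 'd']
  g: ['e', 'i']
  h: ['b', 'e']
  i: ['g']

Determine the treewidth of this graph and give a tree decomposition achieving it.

Treewidth 1.
One such decomposition:
Bags: B1 = {a, f}  B2 = {d, f}  B3 = {c, d}  B4 = {b, c}  B5 = {b, h}  B6 = {e, h}  B7 = {e, g}  B8 = {g, i}
Tree: B1–B2, B2–B3, B3–B4, B4–B5, B5–B6, B6–B7, B7–B8

Each bag holds 2 vertices, so the decomposition has width 1, which upper-bounds the treewidth. G has an edge, so its treewidth is at least 1. Therefore the treewidth is 1.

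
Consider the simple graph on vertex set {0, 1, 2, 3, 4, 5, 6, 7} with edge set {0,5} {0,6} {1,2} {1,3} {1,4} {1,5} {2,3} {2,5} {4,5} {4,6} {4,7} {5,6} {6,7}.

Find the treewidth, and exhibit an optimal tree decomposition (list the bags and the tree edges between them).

Treewidth 2.
One such decomposition:
Bags: B1 = {1, 2, 5}  B2 = {1, 2, 3}  B3 = {1, 4, 5}  B4 = {4, 5, 6}  B5 = {0, 5, 6}  B6 = {4, 6, 7}
Tree: B1–B2, B1–B3, B3–B4, B4–B5, B4–B6

The largest bag has 3 vertices, giving width 2; this decomposition certifies tw(G) ≤ 2. On the other hand G contains the 3-clique {1, 2, 3}. A clique must lie in a single bag of any decomposition, so no decomposition can have width below 2. Combining the bounds, tw(G) = 2.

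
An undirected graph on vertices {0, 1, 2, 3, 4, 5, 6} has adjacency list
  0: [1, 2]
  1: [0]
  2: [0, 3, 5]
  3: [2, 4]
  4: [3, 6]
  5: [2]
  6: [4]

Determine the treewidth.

1

A width-1 tree decomposition is:
Bags: B1 = {3, 4}  B2 = {2, 3}  B3 = {0, 2}  B4 = {0, 1}  B5 = {4, 6}  B6 = {2, 5}
Tree: B1–B2, B2–B3, B3–B4, B1–B5, B3–B6
Each bag holds 2 vertices, so the decomposition has width 1, which upper-bounds the treewidth. G has an edge, so its treewidth is at least 1. Combining the bounds, tw(G) = 1.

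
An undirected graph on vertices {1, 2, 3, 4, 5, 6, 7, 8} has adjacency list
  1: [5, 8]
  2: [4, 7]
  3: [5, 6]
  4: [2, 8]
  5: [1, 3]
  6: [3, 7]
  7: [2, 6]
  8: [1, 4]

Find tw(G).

A width-2 tree decomposition is:
Bags: B1 = {2, 4, 7}  B2 = {4, 6, 7}  B3 = {3, 4, 6}  B4 = {3, 4, 5}  B5 = {1, 4, 5}  B6 = {1, 4, 8}
Tree: B1–B2, B2–B3, B3–B4, B4–B5, B5–B6
Every bag has size at most 3, so the width is 3 − 1 = 2 and tw(G) ≤ 2. The edges 4–2–7–6–3–5–1–8–4 form a cycle, so G is not a tree and its treewidth is at least 2. Hence tw(G) = 2 exactly.

2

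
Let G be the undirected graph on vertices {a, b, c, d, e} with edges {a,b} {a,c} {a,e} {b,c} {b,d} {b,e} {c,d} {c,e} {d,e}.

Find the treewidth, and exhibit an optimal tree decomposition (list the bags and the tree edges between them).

The largest bag has 4 vertices, giving width 3; this decomposition certifies tw(G) ≤ 3. Conversely, {b, c, d, e} is a clique of size 4, and the vertices of any clique must share a bag in every tree decomposition; so some bag has ≥ 4 vertices and tw(G) ≥ 3. Combining the bounds, tw(G) = 3.

Treewidth 3.
Bags: B1 = {b, c, d, e}  B2 = {a, b, c, e}
Tree: B1–B2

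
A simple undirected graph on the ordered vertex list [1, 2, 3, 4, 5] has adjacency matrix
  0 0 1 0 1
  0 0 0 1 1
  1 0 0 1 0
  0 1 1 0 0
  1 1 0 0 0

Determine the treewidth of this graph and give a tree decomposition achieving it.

Treewidth 2.
One optimal decomposition is:
Bags: B1 = {2, 3, 4}  B2 = {1, 2, 3}  B3 = {1, 2, 5}
Tree: B1–B2, B2–B3

Every bag has size at most 3, so the width is 3 − 1 = 2 and tw(G) ≤ 2. Since 2–4–3–1–5–2 is a cycle in G, G is not acyclic. Forests are exactly the graphs of treewidth ≤ 1, so tw(G) ≥ 2. The upper and lower bounds meet at 2, so that is the treewidth.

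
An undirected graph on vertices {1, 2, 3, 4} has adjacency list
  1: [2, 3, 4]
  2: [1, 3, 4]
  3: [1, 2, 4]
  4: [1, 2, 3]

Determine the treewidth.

3

A width-3 tree decomposition is:
Bags: B1 = {1, 2, 3, 4}
Tree: (single bag)
With just one bag of size 4, the width is 4 − 1 = 3, so tw(G) ≤ 3. Conversely, {1, 2, 3, 4} is a clique of size 4, and the vertices of any clique must share a bag in every tree decomposition; so some bag has ≥ 4 vertices and tw(G) ≥ 3. Combining the bounds, tw(G) = 3.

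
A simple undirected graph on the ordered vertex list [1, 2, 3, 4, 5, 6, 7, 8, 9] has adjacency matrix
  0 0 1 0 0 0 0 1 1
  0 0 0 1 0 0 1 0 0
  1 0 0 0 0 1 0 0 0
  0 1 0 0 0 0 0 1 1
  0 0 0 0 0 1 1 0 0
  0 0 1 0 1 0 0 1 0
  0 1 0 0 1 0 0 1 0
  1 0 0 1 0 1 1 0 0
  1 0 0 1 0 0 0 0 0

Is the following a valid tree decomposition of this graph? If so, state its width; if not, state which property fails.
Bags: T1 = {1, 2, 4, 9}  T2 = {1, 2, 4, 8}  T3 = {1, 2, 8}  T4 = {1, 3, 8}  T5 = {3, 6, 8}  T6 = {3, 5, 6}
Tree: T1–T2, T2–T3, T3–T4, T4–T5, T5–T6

No — vertex 7 appears in no bag.

A tree decomposition must satisfy three properties: every vertex lies in some bag; for every edge, both endpoints lie together in some bag; and for every vertex, the bags containing it form a connected subtree. Here vertex 7 appears in no bag, so the decomposition is invalid.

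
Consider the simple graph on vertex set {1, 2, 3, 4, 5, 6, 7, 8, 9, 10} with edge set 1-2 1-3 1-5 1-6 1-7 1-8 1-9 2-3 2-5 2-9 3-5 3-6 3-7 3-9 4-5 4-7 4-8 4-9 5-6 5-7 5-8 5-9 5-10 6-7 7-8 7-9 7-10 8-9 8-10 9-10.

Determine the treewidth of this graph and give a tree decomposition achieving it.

Every bag has size at most 5, so the width is 5 − 1 = 4 and tw(G) ≤ 4. For the lower bound, the 5 vertices {1, 2, 3, 5, 9} are pairwise adjacent, and any tree decomposition puts a clique entirely inside one bag — forcing width ≥ 4. Combining the bounds, tw(G) = 4.

Treewidth 4.
One such decomposition:
Bags: B1 = {1, 3, 5, 6, 7}  B2 = {1, 3, 5, 7, 9}  B3 = {1, 5, 7, 8, 9}  B4 = {5, 7, 8, 9, 10}  B5 = {4, 5, 7, 8, 9}  B6 = {1, 2, 3, 5, 9}
Tree: B1–B2, B2–B3, B3–B4, B3–B5, B2–B6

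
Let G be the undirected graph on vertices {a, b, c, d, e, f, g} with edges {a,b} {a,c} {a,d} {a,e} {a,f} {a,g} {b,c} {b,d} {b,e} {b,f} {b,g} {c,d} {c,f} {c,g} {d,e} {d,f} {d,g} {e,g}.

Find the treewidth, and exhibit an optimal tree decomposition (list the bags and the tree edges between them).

Each bag holds 5 vertices, so the decomposition has width 4, which upper-bounds the treewidth. On the other hand G contains the 5-clique {a, b, d, e, g}. A clique must lie in a single bag of any decomposition, so no decomposition can have width below 4. The upper and lower bounds meet at 4, so that is the treewidth.

Treewidth 4.
Bags: B1 = {a, b, c, d, f}  B2 = {a, b, c, d, g}  B3 = {a, b, d, e, g}
Tree: B1–B2, B2–B3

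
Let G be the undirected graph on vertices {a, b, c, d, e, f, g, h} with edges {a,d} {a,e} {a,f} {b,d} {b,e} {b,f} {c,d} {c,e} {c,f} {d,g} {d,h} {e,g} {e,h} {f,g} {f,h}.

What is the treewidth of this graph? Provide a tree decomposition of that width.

Treewidth 3.
One such decomposition:
Bags: B1 = {b, d, e, f}  B2 = {d, e, f, h}  B3 = {c, d, e, f}  B4 = {a, d, e, f}  B5 = {d, e, f, g}
Tree: B1–B2, B2–B3, B3–B4, B4–B5

The largest bag has 4 vertices, giving width 3; this decomposition certifies tw(G) ≤ 3. For the lower bound: the 4 vertex sets {b,f}, {e,h}, {d}, {c} are disjoint, each induces a connected subgraph, and every pair is joined by at least one edge of G. Contracting each set to a single vertex therefore yields K_{4} as a minor, and since treewidth is minor-monotone, tw(G) ≥ tw(K_{4}) = 3. Hence tw(G) = 3 exactly.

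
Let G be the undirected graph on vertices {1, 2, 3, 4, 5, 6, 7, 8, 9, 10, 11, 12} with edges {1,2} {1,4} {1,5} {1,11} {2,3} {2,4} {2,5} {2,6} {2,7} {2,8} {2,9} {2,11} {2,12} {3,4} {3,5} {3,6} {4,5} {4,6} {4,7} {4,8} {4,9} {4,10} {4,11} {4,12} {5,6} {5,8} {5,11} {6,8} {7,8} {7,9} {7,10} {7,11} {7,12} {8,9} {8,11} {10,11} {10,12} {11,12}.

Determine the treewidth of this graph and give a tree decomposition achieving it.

Treewidth 4.
Bags: B1 = {2, 4, 5, 8, 11}  B2 = {2, 4, 7, 8, 11}  B3 = {1, 2, 4, 5, 11}  B4 = {2, 4, 5, 6, 8}  B5 = {2, 4, 7, 8, 9}  B6 = {2, 3, 4, 5, 6}  B7 = {2, 4, 7, 11, 12}  B8 = {4, 7, 10, 11, 12}
Tree: B1–B2, B1–B3, B1–B4, B2–B5, B4–B6, B2–B7, B7–B8

Each bag holds 5 vertices, so the decomposition has width 4, which upper-bounds the treewidth. On the other hand G contains the 5-clique {2, 4, 7, 8, 9}. A clique must lie in a single bag of any decomposition, so no decomposition can have width below 4. Therefore the treewidth is 4.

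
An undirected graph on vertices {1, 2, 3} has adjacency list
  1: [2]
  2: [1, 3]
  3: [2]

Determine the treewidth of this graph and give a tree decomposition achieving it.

Treewidth 1.
One optimal decomposition is:
Bags: B1 = {1, 2}  B2 = {2, 3}
Tree: B1–B2

Every bag has size at most 2, so the width is 2 − 1 = 1 and tw(G) ≤ 1. Any graph with an edge has treewidth ≥ 1, and G has the edge 1–2. Hence tw(G) = 1 exactly.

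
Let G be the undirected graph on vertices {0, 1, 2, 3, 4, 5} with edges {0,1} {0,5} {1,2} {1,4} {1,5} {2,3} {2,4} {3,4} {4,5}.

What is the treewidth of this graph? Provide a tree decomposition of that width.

Treewidth 2.
One optimal decomposition is:
Bags: B1 = {1, 4, 5}  B2 = {0, 1, 5}  B3 = {1, 2, 4}  B4 = {2, 3, 4}
Tree: B1–B2, B1–B3, B3–B4

The largest bag has 3 vertices, giving width 2; this decomposition certifies tw(G) ≤ 2. For the lower bound, the 3 vertices {0, 1, 5} are pairwise adjacent, and any tree decomposition puts a clique entirely inside one bag — forcing width ≥ 2. Combining the bounds, tw(G) = 2.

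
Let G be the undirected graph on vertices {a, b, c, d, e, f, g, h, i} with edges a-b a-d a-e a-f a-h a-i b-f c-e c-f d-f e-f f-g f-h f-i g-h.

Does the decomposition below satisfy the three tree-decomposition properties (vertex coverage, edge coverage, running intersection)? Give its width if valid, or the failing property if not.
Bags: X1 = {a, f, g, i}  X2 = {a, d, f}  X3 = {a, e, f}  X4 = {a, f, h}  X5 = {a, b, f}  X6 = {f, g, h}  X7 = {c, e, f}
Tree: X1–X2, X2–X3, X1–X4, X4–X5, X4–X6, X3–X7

A tree decomposition must satisfy three properties: every vertex lies in some bag; for every edge, both endpoints lie together in some bag; and for every vertex, the bags containing it form a connected subtree. Here bags containing vertex g are not connected in the tree, so the decomposition is invalid.

No — bags containing vertex g are not connected in the tree.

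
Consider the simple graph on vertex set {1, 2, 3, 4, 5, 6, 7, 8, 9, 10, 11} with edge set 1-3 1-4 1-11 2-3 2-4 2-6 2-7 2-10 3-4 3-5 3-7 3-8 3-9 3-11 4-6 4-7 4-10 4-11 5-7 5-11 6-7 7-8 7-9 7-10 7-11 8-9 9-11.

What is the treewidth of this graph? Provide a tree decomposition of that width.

Each bag holds 4 vertices, so the decomposition has width 3, which upper-bounds the treewidth. Conversely, {1, 3, 4, 11} is a clique of size 4, and the vertices of any clique must share a bag in every tree decomposition; so some bag has ≥ 4 vertices and tw(G) ≥ 3. Combining the bounds, tw(G) = 3.

Treewidth 3.
One optimal decomposition is:
Bags: B1 = {3, 4, 7, 11}  B2 = {2, 3, 4, 7}  B3 = {2, 4, 6, 7}  B4 = {2, 4, 7, 10}  B5 = {3, 7, 9, 11}  B6 = {3, 5, 7, 11}  B7 = {1, 3, 4, 11}  B8 = {3, 7, 8, 9}
Tree: B1–B2, B2–B3, B2–B4, B1–B5, B1–B6, B1–B7, B5–B8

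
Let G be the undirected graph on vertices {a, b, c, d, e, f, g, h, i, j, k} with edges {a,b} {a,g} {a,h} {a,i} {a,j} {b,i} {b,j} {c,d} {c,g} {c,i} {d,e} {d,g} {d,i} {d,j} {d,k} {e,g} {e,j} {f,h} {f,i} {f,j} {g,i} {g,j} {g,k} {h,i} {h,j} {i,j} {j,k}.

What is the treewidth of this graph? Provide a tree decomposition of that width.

Every bag has size at most 4, so the width is 4 − 1 = 3 and tw(G) ≤ 3. For the lower bound, the 4 vertices {d, e, g, j} are pairwise adjacent, and any tree decomposition puts a clique entirely inside one bag — forcing width ≥ 3. Combining the bounds, tw(G) = 3.

Treewidth 3.
Bags: B1 = {c, d, g, i}  B2 = {d, g, i, j}  B3 = {a, g, i, j}  B4 = {a, h, i, j}  B5 = {d, e, g, j}  B6 = {a, b, i, j}  B7 = {d, g, j, k}  B8 = {f, h, i, j}
Tree: B1–B2, B2–B3, B3–B4, B2–B5, B3–B6, B2–B7, B4–B8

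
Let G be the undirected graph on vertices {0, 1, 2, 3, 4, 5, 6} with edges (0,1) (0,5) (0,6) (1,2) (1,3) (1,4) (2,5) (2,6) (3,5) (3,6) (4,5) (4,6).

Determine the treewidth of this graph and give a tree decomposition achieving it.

The largest bag has 4 vertices, giving width 3; this decomposition certifies tw(G) ≤ 3. For the lower bound: the 4 vertex sets {1,4}, {0,6}, {5}, {2} are disjoint, each induces a connected subgraph, and every pair is joined by at least one edge of G. Contracting each set to a single vertex therefore yields K_{4} as a minor, and since treewidth is minor-monotone, tw(G) ≥ tw(K_{4}) = 3. Combining the bounds, tw(G) = 3.

Treewidth 3.
Bags: B1 = {1, 4, 5, 6}  B2 = {0, 1, 5, 6}  B3 = {1, 2, 5, 6}  B4 = {1, 3, 5, 6}
Tree: B1–B2, B2–B3, B3–B4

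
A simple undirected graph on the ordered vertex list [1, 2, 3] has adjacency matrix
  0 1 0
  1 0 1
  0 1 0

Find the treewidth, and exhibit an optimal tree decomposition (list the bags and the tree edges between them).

Every bag has size at most 2, so the width is 2 − 1 = 1 and tw(G) ≤ 1. G has an edge, so its treewidth is at least 1. Combining the bounds, tw(G) = 1.

Treewidth 1.
One optimal decomposition is:
Bags: B1 = {2, 3}  B2 = {1, 2}
Tree: B1–B2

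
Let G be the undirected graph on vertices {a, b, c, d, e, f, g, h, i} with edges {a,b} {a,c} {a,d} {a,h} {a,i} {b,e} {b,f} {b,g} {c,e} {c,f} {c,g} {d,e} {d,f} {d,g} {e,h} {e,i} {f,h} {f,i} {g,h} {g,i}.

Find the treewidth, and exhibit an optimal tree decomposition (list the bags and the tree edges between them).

The largest bag has 5 vertices, giving width 4; this decomposition certifies tw(G) ≤ 4. For the lower bound: the 5 vertex sets {c,f}, {d,g}, {a,i}, {e}, {b} are disjoint, each induces a connected subgraph, and every pair is joined by at least one edge of G. Contracting each set to a single vertex therefore yields K_{5} as a minor, and since treewidth is minor-monotone, tw(G) ≥ tw(K_{5}) = 4. The upper and lower bounds meet at 4, so that is the treewidth.

Treewidth 4.
One such decomposition:
Bags: B1 = {a, c, e, f, g}  B2 = {a, d, e, f, g}  B3 = {a, e, f, g, i}  B4 = {a, b, e, f, g}  B5 = {a, e, f, g, h}
Tree: B1–B2, B2–B3, B3–B4, B4–B5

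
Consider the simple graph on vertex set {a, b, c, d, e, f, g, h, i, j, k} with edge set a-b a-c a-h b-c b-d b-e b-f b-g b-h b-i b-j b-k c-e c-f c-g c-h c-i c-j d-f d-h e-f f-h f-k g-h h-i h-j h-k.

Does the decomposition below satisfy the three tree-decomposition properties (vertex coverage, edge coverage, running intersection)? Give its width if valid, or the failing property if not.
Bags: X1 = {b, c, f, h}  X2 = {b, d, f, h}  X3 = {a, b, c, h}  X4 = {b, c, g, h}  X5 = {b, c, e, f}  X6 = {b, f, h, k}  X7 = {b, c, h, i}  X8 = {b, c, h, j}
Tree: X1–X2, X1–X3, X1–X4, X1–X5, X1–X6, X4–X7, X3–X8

Yes; width 3.

Vertex coverage: the bags together contain {a, b, c, d, e, f, g, h, i, j, k}, the full vertex set. Edge coverage: each edge of G has both endpoints in at least one bag. Running intersection: for every vertex, the bags containing it form a connected subtree. All three properties hold, so this is a valid tree decomposition of width max|bag| − 1 = 3, and hence tw(G) ≤ 3.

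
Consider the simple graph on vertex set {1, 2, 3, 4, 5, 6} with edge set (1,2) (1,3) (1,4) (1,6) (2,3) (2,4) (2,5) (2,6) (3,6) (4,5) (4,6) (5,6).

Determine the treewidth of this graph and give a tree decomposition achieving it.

Treewidth 3.
One such decomposition:
Bags: B1 = {1, 2, 3, 6}  B2 = {1, 2, 4, 6}  B3 = {2, 4, 5, 6}
Tree: B1–B2, B2–B3

Each bag holds 4 vertices, so the decomposition has width 3, which upper-bounds the treewidth. Conversely, {1, 2, 3, 6} is a clique of size 4, and the vertices of any clique must share a bag in every tree decomposition; so some bag has ≥ 4 vertices and tw(G) ≥ 3. Hence tw(G) = 3 exactly.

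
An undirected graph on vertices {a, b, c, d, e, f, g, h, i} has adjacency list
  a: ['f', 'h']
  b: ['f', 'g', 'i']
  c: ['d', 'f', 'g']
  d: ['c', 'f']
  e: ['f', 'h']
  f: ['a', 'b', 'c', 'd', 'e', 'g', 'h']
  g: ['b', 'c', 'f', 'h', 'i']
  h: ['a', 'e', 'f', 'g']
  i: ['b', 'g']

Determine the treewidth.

A width-2 tree decomposition is:
Bags: B1 = {b, f, g}  B2 = {f, g, h}  B3 = {c, f, g}  B4 = {b, g, i}  B5 = {a, f, h}  B6 = {c, d, f}  B7 = {e, f, h}
Tree: B1–B2, B1–B3, B1–B4, B2–B5, B3–B6, B2–B7
The largest bag has 3 vertices, giving width 2; this decomposition certifies tw(G) ≤ 2. For the lower bound, the 3 vertices {c, d, f} are pairwise adjacent, and any tree decomposition puts a clique entirely inside one bag — forcing width ≥ 2. The upper and lower bounds meet at 2, so that is the treewidth.

2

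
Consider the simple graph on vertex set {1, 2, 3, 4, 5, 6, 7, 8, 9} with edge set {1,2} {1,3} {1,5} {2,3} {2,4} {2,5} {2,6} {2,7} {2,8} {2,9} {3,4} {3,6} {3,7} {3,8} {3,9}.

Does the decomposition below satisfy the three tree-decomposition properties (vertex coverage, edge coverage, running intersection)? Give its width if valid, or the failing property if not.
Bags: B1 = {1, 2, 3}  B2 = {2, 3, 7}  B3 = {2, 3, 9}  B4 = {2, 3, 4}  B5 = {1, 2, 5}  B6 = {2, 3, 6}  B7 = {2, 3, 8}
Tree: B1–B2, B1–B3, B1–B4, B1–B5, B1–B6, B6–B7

Every vertex of G appears in some bag (union = {1, 2, 3, 4, 5, 6, 7, 8, 9}); every edge is covered by a bag; and for each vertex v the set of bags containing v is connected in the bag tree. The decomposition is therefore valid. The largest bag has 3 vertices, so the width is 2.

Yes; width 2.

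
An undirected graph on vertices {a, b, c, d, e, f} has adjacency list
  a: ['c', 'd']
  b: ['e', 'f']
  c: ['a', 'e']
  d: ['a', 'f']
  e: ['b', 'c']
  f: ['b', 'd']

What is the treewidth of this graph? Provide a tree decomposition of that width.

Each bag holds 3 vertices, so the decomposition has width 2, which upper-bounds the treewidth. For the lower bound, G contains the cycle e–c–a–d–f–b–e, so G is not a forest; only forests have treewidth ≤ 1, hence tw(G) ≥ 2. Combining the bounds, tw(G) = 2.

Treewidth 2.
One optimal decomposition is:
Bags: B1 = {a, c, e}  B2 = {a, d, e}  B3 = {d, e, f}  B4 = {b, e, f}
Tree: B1–B2, B2–B3, B3–B4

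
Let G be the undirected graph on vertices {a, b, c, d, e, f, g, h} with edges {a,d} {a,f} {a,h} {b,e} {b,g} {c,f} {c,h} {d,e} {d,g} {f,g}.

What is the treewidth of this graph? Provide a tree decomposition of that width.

Each bag holds 3 vertices, so the decomposition has width 2, which upper-bounds the treewidth. The edges b–e–d–g–b form a cycle, so G is not a tree and its treewidth is at least 2. Therefore the treewidth is 2.

Treewidth 2.
One such decomposition:
Bags: B1 = {b, e, g}  B2 = {d, e, g}  B3 = {d, f, g}  B4 = {a, d, f}  B5 = {a, c, f}  B6 = {a, c, h}
Tree: B1–B2, B2–B3, B3–B4, B4–B5, B5–B6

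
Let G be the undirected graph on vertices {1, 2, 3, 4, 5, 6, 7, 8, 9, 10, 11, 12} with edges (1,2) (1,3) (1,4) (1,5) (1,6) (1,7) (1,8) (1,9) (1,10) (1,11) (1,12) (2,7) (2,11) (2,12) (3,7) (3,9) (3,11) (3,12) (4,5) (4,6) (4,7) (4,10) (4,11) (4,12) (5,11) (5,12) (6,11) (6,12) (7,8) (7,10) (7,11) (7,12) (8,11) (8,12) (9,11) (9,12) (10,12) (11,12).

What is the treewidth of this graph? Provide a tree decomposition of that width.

Each bag holds 5 vertices, so the decomposition has width 4, which upper-bounds the treewidth. On the other hand G contains the 5-clique {1, 4, 7, 10, 12}. A clique must lie in a single bag of any decomposition, so no decomposition can have width below 4. Combining the bounds, tw(G) = 4.

Treewidth 4.
Bags: B1 = {1, 4, 7, 11, 12}  B2 = {1, 3, 7, 11, 12}  B3 = {1, 4, 6, 11, 12}  B4 = {1, 3, 9, 11, 12}  B5 = {1, 4, 7, 10, 12}  B6 = {1, 7, 8, 11, 12}  B7 = {1, 2, 7, 11, 12}  B8 = {1, 4, 5, 11, 12}
Tree: B1–B2, B1–B3, B2–B4, B1–B5, B1–B6, B2–B7, B1–B8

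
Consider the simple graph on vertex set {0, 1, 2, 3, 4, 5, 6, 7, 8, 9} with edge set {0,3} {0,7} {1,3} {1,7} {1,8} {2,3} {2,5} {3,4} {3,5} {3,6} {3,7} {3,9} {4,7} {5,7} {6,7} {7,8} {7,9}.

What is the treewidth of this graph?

2

A width-2 tree decomposition is:
Bags: B1 = {3, 6, 7}  B2 = {3, 5, 7}  B3 = {1, 3, 7}  B4 = {3, 7, 9}  B5 = {0, 3, 7}  B6 = {3, 4, 7}  B7 = {2, 3, 5}  B8 = {1, 7, 8}
Tree: B1–B2, B1–B3, B3–B4, B4–B5, B4–B6, B2–B7, B3–B8
Each bag holds 3 vertices, so the decomposition has width 2, which upper-bounds the treewidth. Conversely, {1, 7, 8} is a clique of size 3, and the vertices of any clique must share a bag in every tree decomposition; so some bag has ≥ 3 vertices and tw(G) ≥ 2. Hence tw(G) = 2 exactly.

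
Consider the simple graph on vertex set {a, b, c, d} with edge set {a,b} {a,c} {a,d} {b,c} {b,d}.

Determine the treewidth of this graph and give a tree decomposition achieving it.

Every bag has size at most 3, so the width is 3 − 1 = 2 and tw(G) ≤ 2. On the other hand G contains the 3-clique {a, b, d}. A clique must lie in a single bag of any decomposition, so no decomposition can have width below 2. Combining the bounds, tw(G) = 2.

Treewidth 2.
Bags: B1 = {a, b, d}  B2 = {a, b, c}
Tree: B1–B2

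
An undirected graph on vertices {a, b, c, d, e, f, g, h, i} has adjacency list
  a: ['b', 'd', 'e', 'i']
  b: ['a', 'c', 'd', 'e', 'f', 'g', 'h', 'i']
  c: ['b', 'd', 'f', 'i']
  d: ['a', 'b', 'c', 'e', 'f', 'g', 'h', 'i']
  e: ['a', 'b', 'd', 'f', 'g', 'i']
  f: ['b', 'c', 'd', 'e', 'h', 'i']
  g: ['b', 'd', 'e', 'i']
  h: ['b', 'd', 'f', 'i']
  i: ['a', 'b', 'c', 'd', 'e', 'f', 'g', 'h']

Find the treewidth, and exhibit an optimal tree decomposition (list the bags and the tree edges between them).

Every bag has size at most 5, so the width is 5 − 1 = 4 and tw(G) ≤ 4. Conversely, {b, d, e, g, i} is a clique of size 5, and the vertices of any clique must share a bag in every tree decomposition; so some bag has ≥ 5 vertices and tw(G) ≥ 4. Therefore the treewidth is 4.

Treewidth 4.
Bags: B1 = {b, d, e, g, i}  B2 = {b, d, e, f, i}  B3 = {a, b, d, e, i}  B4 = {b, d, f, h, i}  B5 = {b, c, d, f, i}
Tree: B1–B2, B2–B3, B2–B4, B4–B5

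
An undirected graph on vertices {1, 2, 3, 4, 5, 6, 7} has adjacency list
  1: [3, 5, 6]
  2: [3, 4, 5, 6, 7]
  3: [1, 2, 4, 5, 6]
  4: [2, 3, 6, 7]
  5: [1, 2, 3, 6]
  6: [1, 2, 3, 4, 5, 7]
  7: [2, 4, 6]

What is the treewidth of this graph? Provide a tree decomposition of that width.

Every bag has size at most 4, so the width is 4 − 1 = 3 and tw(G) ≤ 3. Conversely, {1, 3, 5, 6} is a clique of size 4, and the vertices of any clique must share a bag in every tree decomposition; so some bag has ≥ 4 vertices and tw(G) ≥ 3. Therefore the treewidth is 3.

Treewidth 3.
One such decomposition:
Bags: B1 = {2, 3, 4, 6}  B2 = {2, 4, 6, 7}  B3 = {2, 3, 5, 6}  B4 = {1, 3, 5, 6}
Tree: B1–B2, B1–B3, B3–B4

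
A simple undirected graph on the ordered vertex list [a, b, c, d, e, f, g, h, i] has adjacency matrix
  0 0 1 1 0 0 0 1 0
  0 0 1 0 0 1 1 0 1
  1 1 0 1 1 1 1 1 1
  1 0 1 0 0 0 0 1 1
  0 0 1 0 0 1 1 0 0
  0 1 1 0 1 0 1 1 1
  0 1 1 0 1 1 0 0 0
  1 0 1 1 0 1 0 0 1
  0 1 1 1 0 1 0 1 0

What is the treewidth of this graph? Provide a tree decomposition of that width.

Each bag holds 4 vertices, so the decomposition has width 3, which upper-bounds the treewidth. For the lower bound, the 4 vertices {a, c, d, h} are pairwise adjacent, and any tree decomposition puts a clique entirely inside one bag — forcing width ≥ 3. Hence tw(G) = 3 exactly.

Treewidth 3.
One such decomposition:
Bags: B1 = {b, c, f, i}  B2 = {c, f, h, i}  B3 = {b, c, f, g}  B4 = {c, d, h, i}  B5 = {a, c, d, h}  B6 = {c, e, f, g}
Tree: B1–B2, B1–B3, B2–B4, B4–B5, B3–B6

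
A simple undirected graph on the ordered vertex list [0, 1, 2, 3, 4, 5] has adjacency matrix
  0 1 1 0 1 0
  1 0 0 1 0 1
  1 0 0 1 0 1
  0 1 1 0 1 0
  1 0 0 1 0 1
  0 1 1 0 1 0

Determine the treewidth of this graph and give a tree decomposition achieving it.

Treewidth 3.
One optimal decomposition is:
Bags: B1 = {0, 3, 4, 5}  B2 = {0, 1, 3, 5}  B3 = {0, 2, 3, 5}
Tree: B1–B2, B2–B3

Every bag has size at most 4, so the width is 4 − 1 = 3 and tw(G) ≤ 3. For the lower bound: the 4 vertex sets {3,4}, {1,5}, {0}, {2} are disjoint, each induces a connected subgraph, and every pair is joined by at least one edge of G. Contracting each set to a single vertex therefore yields K_{4} as a minor, and since treewidth is minor-monotone, tw(G) ≥ tw(K_{4}) = 3. Therefore the treewidth is 3.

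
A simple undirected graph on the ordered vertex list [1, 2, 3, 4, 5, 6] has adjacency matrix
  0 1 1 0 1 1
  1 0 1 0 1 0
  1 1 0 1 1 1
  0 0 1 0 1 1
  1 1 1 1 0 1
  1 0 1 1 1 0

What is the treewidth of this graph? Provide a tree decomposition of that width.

Each bag holds 4 vertices, so the decomposition has width 3, which upper-bounds the treewidth. For the lower bound, the 4 vertices {1, 2, 3, 5} are pairwise adjacent, and any tree decomposition puts a clique entirely inside one bag — forcing width ≥ 3. Combining the bounds, tw(G) = 3.

Treewidth 3.
Bags: B1 = {1, 3, 5, 6}  B2 = {1, 2, 3, 5}  B3 = {3, 4, 5, 6}
Tree: B1–B2, B1–B3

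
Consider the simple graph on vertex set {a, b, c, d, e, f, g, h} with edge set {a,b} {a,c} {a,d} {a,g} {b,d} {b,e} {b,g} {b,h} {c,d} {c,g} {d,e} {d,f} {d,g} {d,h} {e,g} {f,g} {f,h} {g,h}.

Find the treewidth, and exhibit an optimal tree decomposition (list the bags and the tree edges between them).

Every bag has size at most 4, so the width is 4 − 1 = 3 and tw(G) ≤ 3. Conversely, {a, c, d, g} is a clique of size 4, and the vertices of any clique must share a bag in every tree decomposition; so some bag has ≥ 4 vertices and tw(G) ≥ 3. Therefore the treewidth is 3.

Treewidth 3.
One such decomposition:
Bags: B1 = {d, f, g, h}  B2 = {b, d, g, h}  B3 = {a, b, d, g}  B4 = {b, d, e, g}  B5 = {a, c, d, g}
Tree: B1–B2, B2–B3, B3–B4, B3–B5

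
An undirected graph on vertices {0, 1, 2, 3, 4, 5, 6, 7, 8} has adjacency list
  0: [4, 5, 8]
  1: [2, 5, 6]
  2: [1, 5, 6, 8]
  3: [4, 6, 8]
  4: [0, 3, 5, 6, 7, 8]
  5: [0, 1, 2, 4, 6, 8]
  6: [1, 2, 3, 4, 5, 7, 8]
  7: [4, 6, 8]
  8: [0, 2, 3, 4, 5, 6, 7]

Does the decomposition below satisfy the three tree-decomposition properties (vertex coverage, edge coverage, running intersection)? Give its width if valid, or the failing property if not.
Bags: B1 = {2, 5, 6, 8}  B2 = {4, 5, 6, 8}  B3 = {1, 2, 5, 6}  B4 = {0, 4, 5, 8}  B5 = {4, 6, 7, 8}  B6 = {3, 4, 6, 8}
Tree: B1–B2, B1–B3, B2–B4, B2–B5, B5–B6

Yes; width 3.

Checking the three conditions: (i) the bags cover all of {0, 1, 2, 3, 4, 5, 6, 7, 8}; (ii) for each edge, some bag contains both endpoints; (iii) the bags containing any fixed vertex form a subtree. All hold, so the decomposition is valid with width 4 − 1 = 3.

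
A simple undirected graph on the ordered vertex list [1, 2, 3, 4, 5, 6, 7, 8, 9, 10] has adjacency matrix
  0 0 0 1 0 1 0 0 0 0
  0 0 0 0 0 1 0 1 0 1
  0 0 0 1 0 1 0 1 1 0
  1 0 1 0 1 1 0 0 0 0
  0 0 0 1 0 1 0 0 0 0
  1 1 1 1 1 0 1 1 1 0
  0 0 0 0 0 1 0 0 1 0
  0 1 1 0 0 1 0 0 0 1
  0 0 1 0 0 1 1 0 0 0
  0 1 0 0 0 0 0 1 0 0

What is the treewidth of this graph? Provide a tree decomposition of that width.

Every bag has size at most 3, so the width is 3 − 1 = 2 and tw(G) ≤ 2. Conversely, {2, 8, 10} is a clique of size 3, and the vertices of any clique must share a bag in every tree decomposition; so some bag has ≥ 3 vertices and tw(G) ≥ 2. The upper and lower bounds meet at 2, so that is the treewidth.

Treewidth 2.
One such decomposition:
Bags: B1 = {3, 6, 8}  B2 = {2, 6, 8}  B3 = {3, 6, 9}  B4 = {3, 4, 6}  B5 = {4, 5, 6}  B6 = {1, 4, 6}  B7 = {2, 8, 10}  B8 = {6, 7, 9}
Tree: B1–B2, B1–B3, B1–B4, B4–B5, B4–B6, B2–B7, B3–B8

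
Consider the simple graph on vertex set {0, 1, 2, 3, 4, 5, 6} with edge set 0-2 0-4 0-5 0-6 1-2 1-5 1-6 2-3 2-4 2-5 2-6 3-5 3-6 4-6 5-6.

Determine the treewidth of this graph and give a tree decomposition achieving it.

Every bag has size at most 4, so the width is 4 − 1 = 3 and tw(G) ≤ 3. For the lower bound, the 4 vertices {0, 2, 4, 6} are pairwise adjacent, and any tree decomposition puts a clique entirely inside one bag — forcing width ≥ 3. Combining the bounds, tw(G) = 3.

Treewidth 3.
Bags: B1 = {1, 2, 5, 6}  B2 = {0, 2, 5, 6}  B3 = {0, 2, 4, 6}  B4 = {2, 3, 5, 6}
Tree: B1–B2, B2–B3, B1–B4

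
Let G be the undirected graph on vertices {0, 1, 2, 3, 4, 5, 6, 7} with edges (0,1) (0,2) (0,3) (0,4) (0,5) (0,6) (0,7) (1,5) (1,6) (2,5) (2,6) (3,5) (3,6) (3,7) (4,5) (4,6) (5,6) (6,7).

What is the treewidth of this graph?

3

A width-3 tree decomposition is:
Bags: B1 = {0, 2, 5, 6}  B2 = {0, 1, 5, 6}  B3 = {0, 3, 5, 6}  B4 = {0, 4, 5, 6}  B5 = {0, 3, 6, 7}
Tree: B1–B2, B2–B3, B1–B4, B3–B5
The largest bag has 4 vertices, giving width 3; this decomposition certifies tw(G) ≤ 3. Conversely, {0, 1, 5, 6} is a clique of size 4, and the vertices of any clique must share a bag in every tree decomposition; so some bag has ≥ 4 vertices and tw(G) ≥ 3. The upper and lower bounds meet at 3, so that is the treewidth.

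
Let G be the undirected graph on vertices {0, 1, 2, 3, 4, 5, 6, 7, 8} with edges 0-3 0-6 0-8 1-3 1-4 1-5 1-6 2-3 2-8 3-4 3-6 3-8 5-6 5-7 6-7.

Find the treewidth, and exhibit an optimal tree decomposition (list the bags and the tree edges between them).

Every bag has size at most 3, so the width is 3 − 1 = 2 and tw(G) ≤ 2. For the lower bound, the 3 vertices {0, 3, 8} are pairwise adjacent, and any tree decomposition puts a clique entirely inside one bag — forcing width ≥ 2. Therefore the treewidth is 2.

Treewidth 2.
One optimal decomposition is:
Bags: B1 = {1, 5, 6}  B2 = {1, 3, 6}  B3 = {0, 3, 6}  B4 = {0, 3, 8}  B5 = {5, 6, 7}  B6 = {2, 3, 8}  B7 = {1, 3, 4}
Tree: B1–B2, B2–B3, B3–B4, B1–B5, B4–B6, B2–B7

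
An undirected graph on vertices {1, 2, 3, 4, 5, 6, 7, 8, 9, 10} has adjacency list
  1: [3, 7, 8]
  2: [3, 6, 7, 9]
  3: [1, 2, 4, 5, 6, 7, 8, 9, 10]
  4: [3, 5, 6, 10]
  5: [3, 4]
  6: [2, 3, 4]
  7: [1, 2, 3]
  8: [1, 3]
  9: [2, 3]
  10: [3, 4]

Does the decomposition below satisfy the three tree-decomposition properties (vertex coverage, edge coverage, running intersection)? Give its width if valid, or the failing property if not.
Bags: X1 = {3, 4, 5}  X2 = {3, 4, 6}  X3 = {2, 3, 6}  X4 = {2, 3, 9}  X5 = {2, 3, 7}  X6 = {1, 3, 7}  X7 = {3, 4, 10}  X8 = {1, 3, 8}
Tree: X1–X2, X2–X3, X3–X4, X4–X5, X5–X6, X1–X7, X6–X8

Vertex coverage: the bags together contain {1, 2, 3, 4, 5, 6, 7, 8, 9, 10}, the full vertex set. Edge coverage: each edge of G has both endpoints in at least one bag. Running intersection: for every vertex, the bags containing it form a connected subtree. All three properties hold, so this is a valid tree decomposition of width max|bag| − 1 = 2, and hence tw(G) ≤ 2.

Yes; width 2.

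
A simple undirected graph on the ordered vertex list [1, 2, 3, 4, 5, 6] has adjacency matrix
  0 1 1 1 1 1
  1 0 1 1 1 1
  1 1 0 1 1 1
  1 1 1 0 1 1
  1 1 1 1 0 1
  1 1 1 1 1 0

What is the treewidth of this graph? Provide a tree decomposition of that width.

With just one bag of size 6, the width is 6 − 1 = 5, so tw(G) ≤ 5. Conversely, {1, 2, 3, 4, 5, 6} is a clique of size 6, and the vertices of any clique must share a bag in every tree decomposition; so some bag has ≥ 6 vertices and tw(G) ≥ 5. Hence tw(G) = 5 exactly.

Treewidth 5.
One such decomposition:
Bags: B1 = {1, 2, 3, 4, 5, 6}
Tree: (single bag)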